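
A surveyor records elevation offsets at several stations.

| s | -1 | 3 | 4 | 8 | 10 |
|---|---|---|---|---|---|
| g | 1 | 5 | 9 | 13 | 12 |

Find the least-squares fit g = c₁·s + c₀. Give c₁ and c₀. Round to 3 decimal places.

c₁ = 1.096, c₀ = 2.738

From the data, Σs·s = 190, Σs = 24, Σ1 = 5.
Moment sums: Σs·g = 274, Σg = 40.
AᵀA·[c₁, c₀]ᵀ = Aᵀg becomes [[190, 24]; [24, 5]]·[c₁, c₀]ᵀ = [274, 40]ᵀ.
Eliminating c₀: 5·(row 1) − 24·(row 2) gives 374·c₁ = 5·274 − 24·40 = 410, so c₁ = 205/187.
Then c₀ = (40 − 24·(205/187))/5 = 512/187.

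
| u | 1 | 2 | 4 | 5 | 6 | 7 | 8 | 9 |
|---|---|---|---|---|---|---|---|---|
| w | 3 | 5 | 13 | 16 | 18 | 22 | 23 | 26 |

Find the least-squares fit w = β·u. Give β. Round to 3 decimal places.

Forming AᵀA = [[276]] and Aᵀw = [825]ᵀ gives AᵀA·[β]ᵀ = Aᵀw.
Hence β = 825 / 276 ≈ 2.98913.

β = 2.989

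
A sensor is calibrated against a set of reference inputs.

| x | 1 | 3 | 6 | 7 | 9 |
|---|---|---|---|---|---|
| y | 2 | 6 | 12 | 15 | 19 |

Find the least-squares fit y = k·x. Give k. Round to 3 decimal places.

Compute the Gram sums: Σx·x = 176.
Right-hand side: Σx·y = 368.
Hence k = 368 / 176 ≈ 2.09091.

k = 2.091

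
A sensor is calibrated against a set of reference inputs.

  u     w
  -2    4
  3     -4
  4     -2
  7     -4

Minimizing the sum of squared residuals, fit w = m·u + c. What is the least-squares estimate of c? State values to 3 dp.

Entries of AᵀA: Σu·u = 78, Σu = 12, Σ1 = 4.
Moment sums: Σu·w = -56, Σw = -6.
So AᵀA·[m, c]ᵀ = Aᵀw: [[78, 12]; [12, 4]]·[m, c]ᵀ = [-56, -6]ᵀ.
det = 78·4 − 12² = 168.
m = ((-56)·4 − 12·(-6))/168 = -19/21; c = (78·(-6) − 12·(-56))/168 = 17/14.

c = 1.214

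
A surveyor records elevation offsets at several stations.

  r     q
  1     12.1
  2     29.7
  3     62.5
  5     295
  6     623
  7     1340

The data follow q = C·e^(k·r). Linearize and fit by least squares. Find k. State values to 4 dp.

k = 0.7772

Taking logs, ln q = k·r + ln C, so regress ln q on r.
Σr = 24.0000, Σ(r)² = 124.0000, Σln q = 29.3415, Σr·ln q = 139.1261.
Equations: 124.0000·k + 24.0000·ln C = 139.1261;  24.0000·k + 6·ln C = 29.3415.
Slope k = (n·Σr·ln q − Σr·Σln q)/(n·Σ(r)² − (Σr)²) = (6·139.1261 − 24.0000·29.3415)/168.0000 = 0.77715; ln C = (Σln q − k·Σr)/n = 1.78163.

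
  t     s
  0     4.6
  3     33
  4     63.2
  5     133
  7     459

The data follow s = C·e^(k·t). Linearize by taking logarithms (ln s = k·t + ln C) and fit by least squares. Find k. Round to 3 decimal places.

k = 0.661

Let Y = ln s. Fitting Y = k·t + ln C by least squares:
Σt = 19.0000, Σ(t)² = 99.0000, Σln s = 20.1883, Σt·ln s = 94.4298.
Equations: 99.0000·k + 19.0000·ln C = 94.4298;  19.0000·k + 5·ln C = 20.1883.
Solving (det = 134.0000): k = 0.66099, ln C = 1.52591.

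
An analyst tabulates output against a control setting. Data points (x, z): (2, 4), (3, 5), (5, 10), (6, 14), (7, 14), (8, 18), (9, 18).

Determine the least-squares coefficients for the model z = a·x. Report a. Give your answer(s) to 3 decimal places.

a = 2.093

AᵀA·[a]ᵀ = Aᵀz reads: 268·a = 561.
(Σx·x = 268, Σx·z = 561.)
a = 561/268 = 2.09328.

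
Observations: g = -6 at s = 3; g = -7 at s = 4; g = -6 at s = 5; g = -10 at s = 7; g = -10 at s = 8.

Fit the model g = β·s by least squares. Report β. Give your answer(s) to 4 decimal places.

β = -1.3865

From the data, Σs·s = 163.
And Σs·g = -226.
Hence β = -226 / 163 ≈ -1.3865.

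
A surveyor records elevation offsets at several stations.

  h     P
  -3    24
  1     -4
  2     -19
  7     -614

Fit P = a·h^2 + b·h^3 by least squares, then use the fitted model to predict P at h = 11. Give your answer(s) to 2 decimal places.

Entries of AᵀA: Σh^2·h^2 = 2499, Σh^2·h^3 = 16597, Σh^3·h^3 = 118443.
For AᵀP: Σh^2·P = -29950, Σh^3·P = -211406.
Normal equations: [[2499, 16597]; [16597, 118443]]·[a, b]ᵀ = [-29950, -211406]ᵀ.
Δ = 2499·118443 − 16597² = 20528648.
a = ((-29950)·118443 − 16597·(-211406))/20528648 = -9665617/5132162; b = (2499·(-211406) − 16597·(-29950))/20528648 = -1115123/733166.
At h = 11: P̂ = (-9665617/5132162)·(121) + (-1115123/733166)·(1331) = -5779570324/2566081.

P̂ = -2252.29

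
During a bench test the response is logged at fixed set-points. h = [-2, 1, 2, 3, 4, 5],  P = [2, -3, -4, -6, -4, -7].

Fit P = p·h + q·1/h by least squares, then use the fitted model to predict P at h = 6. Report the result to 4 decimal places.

P̂ = -7.7957

Entries of XᵀX: Σh·h = 59, Σh·1/h = 6, Σ1/h·1/h = 6169/3600.
And Σh·P = -84, Σ1/h·P = -52/5.
So XᵀX·[p, q]ᵀ = XᵀP: [[59, 6]; [6, 6169/3600]]·[p, q]ᵀ = [-84, -52/5]ᵀ.
Δ = 59·(6169/3600) − 6² = 234371/3600.
p = ((-84)·(6169/3600) − 6·(-52/5))/(234371/3600) = -293556/234371; q = (59·(-52/5) − 6·(-84))/(234371/3600) = -394560/234371.
At h = 6: P̂ = (-293556/234371)·(6) + (-394560/234371)·(1/6) = -1827096/234371.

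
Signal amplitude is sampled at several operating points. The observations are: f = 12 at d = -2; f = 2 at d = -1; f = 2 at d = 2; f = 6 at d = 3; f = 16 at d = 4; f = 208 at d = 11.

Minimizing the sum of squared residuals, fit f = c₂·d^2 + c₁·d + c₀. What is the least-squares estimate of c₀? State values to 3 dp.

AᵀA·[c₂, c₁, c₀]ᵀ = Aᵀf reads: 15011·c₂ + 1421·c₁ + 155·c₀ = 25536;  1421·c₂ + 155·c₁ + 17·c₀ = 2348;  155·c₂ + 17·c₁ + 6·c₀ = 246.
(Σd^2·d^2 = 15011, Σd^2·d = 1421, Σd^2 = 155, Σd·d = 155, Σd = 17, Σ1 = 6, Σd^2·f = 25536, Σd·f = 2348, Σf = 246.)
Row-reducing yields c₂ = 128449/63570, c₁ = -198079/63570, c₀ = -25112/10595.

c₀ = -2.370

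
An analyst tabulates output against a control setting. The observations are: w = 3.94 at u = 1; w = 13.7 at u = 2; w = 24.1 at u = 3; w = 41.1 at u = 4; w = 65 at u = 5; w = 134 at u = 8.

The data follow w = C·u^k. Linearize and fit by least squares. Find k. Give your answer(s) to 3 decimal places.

Taking logs, ln w = k·ln u + ln C, so regress ln w on ln u.
Sums: Σln u = 6.8669, Σ(ln u)² = 10.5236, Σln w = 19.9590, Σln u·ln w = 27.3649.
Normal system: [[10.5236, 6.8669]; [6.8669, 6]]·[k, ln C]ᵀ = [27.3649, 19.9590]ᵀ.
Δ = 10.5236·6 − (6.8669)² = 15.9867; k = (27.3649·6 − 6.8669·19.9590)/15.9867 = 1.69718, ln C = (10.5236·19.9590 − 6.8669·27.3649)/15.9867 = 1.38410.

k = 1.697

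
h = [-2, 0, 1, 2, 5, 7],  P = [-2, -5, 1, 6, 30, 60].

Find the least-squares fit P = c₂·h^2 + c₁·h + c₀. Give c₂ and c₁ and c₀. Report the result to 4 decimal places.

The normal equations are: 3059·c₂ + 469·c₁ + 83·c₀ = 3707;  469·c₂ + 83·c₁ + 13·c₀ = 587;  83·c₂ + 13·c₁ + 6·c₀ = 90.
(Σh^2·h^2 = 3059, Σh^2·h = 469, Σh^2 = 83, Σh·h = 83, Σh = 13, Σ1 = 6, Σh^2·P = 3707, Σh·P = 587, ΣP = 90.)
Row-reducing yields c₂ = 64939/63480, c₁ = 22271/12696, c₀ = -7808/2645.

c₂ = 1.0230, c₁ = 1.7542, c₀ = -2.9520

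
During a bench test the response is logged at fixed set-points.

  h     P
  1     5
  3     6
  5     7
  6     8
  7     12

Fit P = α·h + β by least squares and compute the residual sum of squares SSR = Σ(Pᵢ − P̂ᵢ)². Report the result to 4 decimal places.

SSR = 6.7931

Sums needed: Σh·h = 120, Σh = 22, Σ1 = 5.
And Σh·P = 190, ΣP = 38.
So AᵀA·[α, β]ᵀ = AᵀP: [[120, 22]; [22, 5]]·[α, β]ᵀ = [190, 38]ᵀ.
Determinant 120·5 − 22² = 116.
α = (190·5 − 22·38)/116 = 57/58; β = (120·38 − 22·190)/116 = 95/29.
Residuals: 43/58, -13/58, -69/58, -34/29, 107/58; SSR = 197/29.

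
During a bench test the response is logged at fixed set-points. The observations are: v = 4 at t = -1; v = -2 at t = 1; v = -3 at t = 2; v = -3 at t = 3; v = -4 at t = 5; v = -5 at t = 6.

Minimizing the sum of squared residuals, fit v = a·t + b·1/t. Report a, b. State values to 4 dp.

Normal-equation sums: Σt·t = 76, Σt·1/t = 6, Σ1/t·1/t = 1093/450.
And Σt·v = -71, Σ1/t·v = -152/15.
Normal equations: [[76, 6]; [6, 1093/450]]·[a, b]ᵀ = [-71, -152/15]ᵀ.
Δ = 76·(1093/450) − 6² = 33434/225.
a = ((-71)·(1093/450) − 6·(-152/15))/(33434/225) = -50243/66868; b = (76·(-152/15) − 6·(-71))/(33434/225) = -38715/16717.

a = -0.7514, b = -2.3159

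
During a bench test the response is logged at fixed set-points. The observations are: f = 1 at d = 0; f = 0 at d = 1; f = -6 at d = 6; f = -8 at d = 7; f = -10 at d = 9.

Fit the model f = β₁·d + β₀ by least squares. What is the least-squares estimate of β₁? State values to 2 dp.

With design matrix X, XᵀX = [[167, 23]; [23, 5]] and Xᵀf = [-182, -23]ᵀ.
Eliminating β₀: 5·(row 1) − 23·(row 2) gives 306·β₁ = 5·(-182) − 23·(-23) = -381, so β₁ = -127/102.
Then β₀ = ((-23) − 23·(-127/102))/5 = 115/102.

β₁ = -1.25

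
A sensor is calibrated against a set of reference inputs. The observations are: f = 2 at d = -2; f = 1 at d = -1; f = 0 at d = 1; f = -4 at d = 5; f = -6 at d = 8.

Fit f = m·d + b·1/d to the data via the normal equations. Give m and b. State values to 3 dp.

Sums needed: Σd·d = 95, Σd·1/d = 5, Σ1/d·1/d = 3689/1600.
And Σd·f = -73, Σ1/d·f = -71/20.
Determinant 95·(3689/1600) − 5² = 62091/320.
m = ((-73)·(3689/1600) − 5·(-71/20))/(62091/320) = -80299/103485; b = (95·(-71/20) − 5·(-73))/(62091/320) = 2960/20697.

m = -0.776, b = 0.143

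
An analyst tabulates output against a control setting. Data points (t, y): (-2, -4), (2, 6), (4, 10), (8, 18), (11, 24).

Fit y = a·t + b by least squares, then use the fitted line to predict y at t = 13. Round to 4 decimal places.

ŷ = 28.6744

AᵀA·[a, b]ᵀ = Aᵀy reads: 209·a + 23·b = 468;  23·a + 5·b = 54.
(Σt·t = 209, Σt = 23, Σ1 = 5, Σt·y = 468, Σy = 54.)
Δ = 209·5 − 23² = 516.
a = (468·5 − 23·54)/516 = 183/86; b = (209·54 − 23·468)/516 = 87/86.
At t = 13: ŷ = (183/86)·(13) + (87/86)·(1) = 1233/43.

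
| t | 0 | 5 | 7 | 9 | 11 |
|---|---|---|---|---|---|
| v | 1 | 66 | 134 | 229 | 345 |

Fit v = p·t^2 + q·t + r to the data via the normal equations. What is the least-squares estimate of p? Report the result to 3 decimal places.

p = 3.052

Sums needed: Σt^2·t^2 = 24228, Σt^2·t = 2528, Σt^2 = 276, Σt·t = 276, Σt = 32, Σ1 = 5.
Right-hand side: Σt^2·v = 68510, Σt·v = 7124, Σv = 775.
So AᵀA·[p, q, r]ᵀ = Aᵀv: [[24228, 2528, 276]; [2528, 276, 32]; [276, 32, 5]]·[p, q, r]ᵀ = [68510, 7124, 775]ᵀ.
Row-reducing yields p = 114921/37658, q = -42359/18829, r = 17773/18829.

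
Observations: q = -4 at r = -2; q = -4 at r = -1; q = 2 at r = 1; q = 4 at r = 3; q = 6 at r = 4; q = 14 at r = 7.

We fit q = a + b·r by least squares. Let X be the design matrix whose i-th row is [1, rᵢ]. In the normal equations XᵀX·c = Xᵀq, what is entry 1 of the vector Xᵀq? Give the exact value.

Entry 1 ↔ basis 1, so (Xᵀq)_{1} = Σᵢ qᵢ = (1)·(-4) + (1)·(-4) + (1)·(2) + (1)·(4) + (1)·(6) + (1)·(14) = 18.

18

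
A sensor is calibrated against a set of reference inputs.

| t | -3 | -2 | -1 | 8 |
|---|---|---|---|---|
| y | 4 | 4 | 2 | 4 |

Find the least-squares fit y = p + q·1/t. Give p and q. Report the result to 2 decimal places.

p = 4.26, q = 1.77

Forming AᵀA = [[4, -41/24]; [-41/24, 793/576]] and Aᵀy = [14, -29/6]ᵀ gives AᵀA·[p, q]ᵀ = Aᵀy.
Determinant 4·(793/576) − (-41/24)² = 497/192.
p = (14·(793/576) − (-41/24)·(-29/6))/(497/192) = 6346/1491; q = (4·(-29/6) − (-41/24)·14)/(497/192) = 880/497.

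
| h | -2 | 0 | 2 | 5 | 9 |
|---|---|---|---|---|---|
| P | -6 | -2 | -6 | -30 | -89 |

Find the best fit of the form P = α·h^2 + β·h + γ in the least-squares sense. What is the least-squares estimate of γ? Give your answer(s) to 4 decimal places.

Normal-equation sums: Σh^2·h^2 = 7218, Σh^2·h = 854, Σh^2 = 114, Σh·h = 114, Σh = 14, Σ1 = 5.
And Σh^2·P = -8007, Σh·P = -951, ΣP = -133.
Normal equations: [[7218, 854, 114]; [854, 114, 14]; [114, 14, 5]]·[α, β, γ]ᵀ = [-8007, -951, -133]ᵀ.
Row-reducing yields α = -78331/74344, β = -15027/74344, γ = -18691/9293.

γ = -2.0113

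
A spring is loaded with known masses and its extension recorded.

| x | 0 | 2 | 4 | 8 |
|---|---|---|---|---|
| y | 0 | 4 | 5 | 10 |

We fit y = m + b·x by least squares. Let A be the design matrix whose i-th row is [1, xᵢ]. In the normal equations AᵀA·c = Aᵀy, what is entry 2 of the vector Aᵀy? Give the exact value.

Entry 2 ↔ basis x, so (Aᵀy)_{2} = Σᵢ (x)·yᵢ = (0)·(0) + (2)·(4) + (4)·(5) + (8)·(10) = 108.

108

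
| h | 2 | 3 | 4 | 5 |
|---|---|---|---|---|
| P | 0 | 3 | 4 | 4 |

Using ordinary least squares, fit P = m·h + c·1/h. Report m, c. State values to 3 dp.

m = 1.069, c = -3.188

Sums needed: Σh·h = 54, Σh·1/h = 4, Σ1/h·1/h = 1669/3600.
For MᵀP: Σh·P = 45, Σ1/h·P = 14/5.
So MᵀM·[m, c]ᵀ = MᵀP: [[54, 4]; [4, 1669/3600]]·[m, c]ᵀ = [45, 14/5]ᵀ.
Determinant 54·(1669/3600) − 4² = 1807/200.
m = (45·(1669/3600) − 4·(14/5))/(1807/200) = 3865/3614; c = (54·(14/5) − 4·45)/(1807/200) = -5760/1807.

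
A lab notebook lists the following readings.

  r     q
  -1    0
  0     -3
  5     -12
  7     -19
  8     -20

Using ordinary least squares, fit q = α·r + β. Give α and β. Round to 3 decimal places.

Normal-equation sums: Σr·r = 139, Σr = 19, Σ1 = 5.
Right-hand side: Σr·q = -353, Σq = -54.
Normal equations: [[139, 19]; [19, 5]]·[α, β]ᵀ = [-353, -54]ᵀ.
Eliminating β: 5·(row 1) − 19·(row 2) gives 334·α = 5·(-353) − 19·(-54) = -739, so α = -739/334.
Then β = ((-54) − 19·(-739/334))/5 = -799/334.

α = -2.213, β = -2.392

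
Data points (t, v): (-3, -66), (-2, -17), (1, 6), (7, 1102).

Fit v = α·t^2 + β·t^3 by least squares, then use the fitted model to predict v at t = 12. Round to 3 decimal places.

v̂ = 5384.104

Normal-equation sums: Σt^2·t^2 = 2499, Σt^2·t^3 = 16533, Σt^3·t^3 = 118443.
For Mᵀv: Σt^2·v = 53342, Σt^3·v = 379910.
Normal equations: [[2499, 16533]; [16533, 118443]]·[α, β]ᵀ = [53342, 379910]ᵀ.
Δ = 2499·118443 − 16533² = 22648968.
α = (53342·118443 − 16533·379910)/22648968 = 3077873/1887414; β = (2499·379910 − 16533·53342)/22648968 = 5624317/1887414.
At t = 12: v̂ = (3077873/1887414)·(144) + (5624317/1887414)·(1728) = 1693672248/314569.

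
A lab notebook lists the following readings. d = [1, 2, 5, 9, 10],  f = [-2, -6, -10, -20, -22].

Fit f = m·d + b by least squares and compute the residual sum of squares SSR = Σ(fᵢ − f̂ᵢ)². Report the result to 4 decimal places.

Entries of AᵀA: Σd·d = 211, Σd = 27, Σ1 = 5.
For Aᵀf: Σd·f = -464, Σf = -60.
AᵀA·[m, b]ᵀ = Aᵀf becomes [[211, 27]; [27, 5]]·[m, b]ᵀ = [-464, -60]ᵀ.
det = 211·5 − 27² = 326.
m = ((-464)·5 − 27·(-60))/326 = -350/163; b = (211·(-60) − 27·(-464))/326 = -66/163.
Residuals: 90/163, -212/163, 186/163, -44/163, -20/163; SSR = 552/163.

SSR = 3.3865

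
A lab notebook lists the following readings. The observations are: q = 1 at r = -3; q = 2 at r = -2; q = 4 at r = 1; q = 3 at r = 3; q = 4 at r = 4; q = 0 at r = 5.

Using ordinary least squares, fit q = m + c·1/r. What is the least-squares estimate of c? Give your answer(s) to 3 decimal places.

The normal equations are: 6·m + (19/20)·c = 14;  (19/20)·m + (5669/3600)·c = 14/3.
(Σ1 = 6, Σ1/r = 19/20, Σ1/r·1/r = 5669/3600, Σq = 14, Σ1/r·q = 14/3.)
Δ = 6·(5669/3600) − (19/20)² = 2051/240.
m = (14·(5669/3600) − (19/20)·(14/3))/(2051/240) = 9058/4395; c = (6·(14/3) − (19/20)·14)/(2051/240) = 504/293.

c = 1.720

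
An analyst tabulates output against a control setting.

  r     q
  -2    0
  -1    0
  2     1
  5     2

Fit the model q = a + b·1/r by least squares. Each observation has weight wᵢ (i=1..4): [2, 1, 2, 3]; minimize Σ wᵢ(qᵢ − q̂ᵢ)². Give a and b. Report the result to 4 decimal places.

a = 1.0619, b = 1.2381

The normal equations are: 8·a + (-2/5)·b = 8;  (-2/5)·a + (53/25)·b = 11/5.
(Σwᵢ·1 = 8, Σwᵢ·1/r = -2/5, Σwᵢ·1/r·1/r = 53/25, Σwᵢ·q = 8, Σwᵢ·1/r·q = 11/5.)
Δ = 8·(53/25) − (-2/5)² = 84/5.
a = (8·(53/25) − (-2/5)·(11/5))/(84/5) = 223/210; b = (8·(11/5) − (-2/5)·8)/(84/5) = 26/21.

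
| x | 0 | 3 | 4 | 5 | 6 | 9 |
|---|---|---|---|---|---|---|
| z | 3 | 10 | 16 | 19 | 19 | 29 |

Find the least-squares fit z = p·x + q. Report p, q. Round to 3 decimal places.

p = 2.901, q = 2.945

The normal system MᵀM·[p, q]ᵀ = Mᵀz is [[167, 27]; [27, 6]]·[p, q]ᵀ = [564, 96]ᵀ.
det = 167·6 − 27² = 273.
p = (564·6 − 27·96)/273 = 264/91; q = (167·96 − 27·564)/273 = 268/91.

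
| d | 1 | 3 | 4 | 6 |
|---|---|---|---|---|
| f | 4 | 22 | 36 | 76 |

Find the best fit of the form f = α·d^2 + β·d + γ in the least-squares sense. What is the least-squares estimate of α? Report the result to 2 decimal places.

α = 1.83

From the data, Σd^2·d^2 = 1634, Σd^2·d = 308, Σd^2 = 62, Σd·d = 62, Σd = 14, Σ1 = 4.
Right-hand side: Σd^2·f = 3514, Σd·f = 670, Σf = 138.
So AᵀA·[α, β, γ]ᵀ = Aᵀf: [[1634, 308, 62]; [308, 62, 14]; [62, 14, 4]]·[α, β, γ]ᵀ = [3514, 670, 138]ᵀ.
Row-reducing yields α = 11/6, β = 121/78, γ = 17/26.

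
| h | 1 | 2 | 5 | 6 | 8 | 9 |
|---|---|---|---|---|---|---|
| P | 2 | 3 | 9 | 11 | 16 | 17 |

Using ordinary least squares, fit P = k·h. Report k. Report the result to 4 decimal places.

k = 1.8957

Setting ∂/∂k … = 0 gives: 211·k = 400.
(Σh·h = 211, Σh·P = 400.)
k = 400/211 = 1.89573.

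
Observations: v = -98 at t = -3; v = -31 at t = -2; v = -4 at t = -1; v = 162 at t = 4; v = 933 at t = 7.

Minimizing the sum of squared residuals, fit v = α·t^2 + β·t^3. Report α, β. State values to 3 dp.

α = -1.864, β = 2.987

The normal system MᵀM·[α, β]ᵀ = Mᵀv is [[2755, 17555]; [17555, 122539]]·[α, β]ᵀ = [47299, 333285]ᵀ.
Eliminating β: 122539·(row 1) − 17555·(row 2) gives 29416920·α = 122539·47299 − 17555·333285 = -54846014, so α = -27423007/14708460.
Then β = (333285 − 17555·(-27423007/14708460))/122539 = 8786623/2941692.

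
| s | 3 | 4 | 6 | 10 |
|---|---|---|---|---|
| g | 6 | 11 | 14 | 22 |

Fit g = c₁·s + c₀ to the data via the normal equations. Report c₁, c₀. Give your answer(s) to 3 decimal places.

c₁ = 2.130, c₀ = 1.000

AᵀA·[c₁, c₀]ᵀ = Aᵀg reads: 161·c₁ + 23·c₀ = 366;  23·c₁ + 4·c₀ = 53.
Eliminating c₀: 4·(row 1) − 23·(row 2) gives 115·c₁ = 4·366 − 23·53 = 245, so c₁ = 49/23.
Then c₀ = (53 − 23·(49/23))/4 = 1.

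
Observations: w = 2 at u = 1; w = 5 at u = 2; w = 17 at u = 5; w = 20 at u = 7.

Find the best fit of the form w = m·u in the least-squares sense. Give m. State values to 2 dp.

Entries of XᵀX: Σu·u = 79.
And Σu·w = 237.
So XᵀX·[m]ᵀ = Xᵀw: [[79]]·[m]ᵀ = [237]ᵀ.
Hence m = 237 / 79 ≈ 3.

m = 3.00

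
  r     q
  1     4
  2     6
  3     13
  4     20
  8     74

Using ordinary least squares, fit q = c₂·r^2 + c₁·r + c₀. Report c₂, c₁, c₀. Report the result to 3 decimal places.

c₂ = 1.142, c₁ = -0.225, c₀ = 2.746

Compute the Gram sums: Σr^2·r^2 = 4450, Σr^2·r = 612, Σr^2 = 94, Σr·r = 94, Σr = 18, Σ1 = 5.
For Xᵀq: Σr^2·q = 5201, Σr·q = 727, Σq = 117.
Inverting the 3×3 Gram matrix, [c₂, c₁, c₀]ᵀ = [9935/8702, -103/458, 11947/4351]ᵀ.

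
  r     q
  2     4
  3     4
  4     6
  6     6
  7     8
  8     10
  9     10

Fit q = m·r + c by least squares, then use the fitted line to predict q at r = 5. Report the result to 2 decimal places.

Normal-equation sums: Σr·r = 259, Σr = 39, Σ1 = 7.
Right-hand side: Σr·q = 306, Σq = 48.
So XᵀX·[m, c]ᵀ = Xᵀq: [[259, 39]; [39, 7]]·[m, c]ᵀ = [306, 48]ᵀ.
Determinant 259·7 − 39² = 292.
m = (306·7 − 39·48)/292 = 135/146; c = (259·48 − 39·306)/292 = 249/146.
At r = 5: q̂ = (135/146)·(5) + (249/146)·(1) = 462/73.

q̂ = 6.33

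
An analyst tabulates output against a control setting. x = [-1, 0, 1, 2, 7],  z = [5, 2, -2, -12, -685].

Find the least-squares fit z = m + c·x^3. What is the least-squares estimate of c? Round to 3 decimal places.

c = -2.004

The normal system AᵀA·[m, c]ᵀ = Aᵀz is [[5, 351]; [351, 117715]]·[m, c]ᵀ = [-692, -235058]ᵀ.
det = 5·117715 − 351² = 465374.
m = ((-692)·117715 − 351·(-235058))/465374 = 40253/17899; c = (5·(-235058) − 351·(-692))/465374 = -466199/232687.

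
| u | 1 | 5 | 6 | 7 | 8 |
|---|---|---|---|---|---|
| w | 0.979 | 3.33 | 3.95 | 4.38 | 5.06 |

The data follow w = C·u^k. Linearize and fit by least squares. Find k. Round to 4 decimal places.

Let Y = ln w. Fitting Y = k·ln u + ln C by least squares:
Σln u = 7.4265, Σ(ln u)² = 13.9113, Σln w = 5.6539, Σln u·ln w = 10.6432.
Normal system: [[13.9113, 7.4265]; [7.4265, 5]]·[k, ln C]ᵀ = [10.6432, 5.6539]ᵀ.
Slope k = (n·Σln u·ln w − Σln u·Σln w)/(n·Σ(ln u)² − (Σln u)²) = (5·10.6432 − 7.4265·5.6539)/14.4030 = 0.77951; ln C = (Σln w − k·Σln u)/n = -0.02703.

k = 0.7795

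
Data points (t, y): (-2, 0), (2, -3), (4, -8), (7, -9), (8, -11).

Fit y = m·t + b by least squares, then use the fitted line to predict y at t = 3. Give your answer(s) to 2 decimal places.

Normal-equation sums: Σt·t = 137, Σt = 19, Σ1 = 5.
And Σt·y = -189, Σy = -31.
So MᵀM·[m, b]ᵀ = Mᵀy: [[137, 19]; [19, 5]]·[m, b]ᵀ = [-189, -31]ᵀ.
Eliminating b: 5·(row 1) − 19·(row 2) gives 324·m = 5·(-189) − 19·(-31) = -356, so m = -89/81.
Then b = ((-31) − 19·(-89/81))/5 = -164/81.
At t = 3: ŷ = (-89/81)·(3) + (-164/81)·(1) = -431/81.

ŷ = -5.32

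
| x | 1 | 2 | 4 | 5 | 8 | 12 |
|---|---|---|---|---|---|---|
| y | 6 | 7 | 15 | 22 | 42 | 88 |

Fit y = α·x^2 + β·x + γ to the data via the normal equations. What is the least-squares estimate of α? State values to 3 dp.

With design matrix A, AᵀA = [[25730, 2438, 254]; [2438, 254, 32]; [254, 32, 6]] and Aᵀy = [16184, 1582, 180]ᵀ.
Inverting the 3×3 Gram matrix, [α, β, γ]ᵀ = [239/447, 28676/55875, 86201/18625]ᵀ.

α = 0.535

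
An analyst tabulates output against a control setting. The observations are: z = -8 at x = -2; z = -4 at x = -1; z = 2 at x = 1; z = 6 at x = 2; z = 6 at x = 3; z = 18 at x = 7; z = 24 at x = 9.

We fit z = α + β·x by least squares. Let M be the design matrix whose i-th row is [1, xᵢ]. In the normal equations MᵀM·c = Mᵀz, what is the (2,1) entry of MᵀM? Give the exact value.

19

Row 2 ↔ basis x, column 1 ↔ basis 1, so (MᵀM)_{2,1} = Σᵢ x = (-2)·(1) + (-1)·(1) + (1)·(1) + (2)·(1) + (3)·(1) + (7)·(1) + (9)·(1) = 19.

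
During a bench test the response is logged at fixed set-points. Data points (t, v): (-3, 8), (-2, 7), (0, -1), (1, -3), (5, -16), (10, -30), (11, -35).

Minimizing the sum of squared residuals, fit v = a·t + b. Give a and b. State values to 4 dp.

a = -3.0704, b = -0.3503

Setting ∂/∂a … = 0 gives: 260·a + 22·b = -806;  22·a + 7·b = -70.
(Σt·t = 260, Σt = 22, Σ1 = 7, Σt·v = -806, Σv = -70.)
Eliminating b: 7·(row 1) − 22·(row 2) gives 1336·a = 7·(-806) − 22·(-70) = -4102, so a = -2051/668.
Then b = ((-70) − 22·(-2051/668))/7 = -117/334.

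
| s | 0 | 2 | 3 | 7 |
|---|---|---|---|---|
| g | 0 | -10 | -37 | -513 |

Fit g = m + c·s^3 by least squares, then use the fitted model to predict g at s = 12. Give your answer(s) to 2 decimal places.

ĝ = -2590.97

The normal system MᵀM·[m, c]ᵀ = Mᵀg is [[4, 378]; [378, 118442]]·[m, c]ᵀ = [-560, -177038]ᵀ.
Determinant 4·118442 − 378² = 330884.
m = ((-560)·118442 − 378·(-177038))/330884 = 148211/82721; c = (4·(-177038) − 378·(-560))/330884 = -124118/82721.
At s = 12: ĝ = (148211/82721)·(1) + (-124118/82721)·(1728) = -214327693/82721.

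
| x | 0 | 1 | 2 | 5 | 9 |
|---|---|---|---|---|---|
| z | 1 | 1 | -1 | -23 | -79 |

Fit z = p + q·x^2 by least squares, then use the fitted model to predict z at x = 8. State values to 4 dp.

Setting ∂/∂p … = 0 gives: 5·p + 111·q = -101;  111·p + 7203·q = -6977.
det = 5·7203 − 111² = 23694.
p = ((-101)·7203 − 111·(-6977))/23694 = 7824/3949; q = (5·(-6977) − 111·(-101))/23694 = -11837/11847.
At x = 8: ẑ = (7824/3949)·(1) + (-11837/11847)·(64) = -66736/1077.

ẑ = -61.9647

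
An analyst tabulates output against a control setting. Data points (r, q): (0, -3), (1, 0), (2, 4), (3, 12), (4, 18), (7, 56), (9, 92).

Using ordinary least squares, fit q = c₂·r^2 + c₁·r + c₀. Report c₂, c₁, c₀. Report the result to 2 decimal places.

Normal-equation sums: Σr^2·r^2 = 9316, Σr^2·r = 1172, Σr^2 = 160, Σr·r = 160, Σr = 26, Σ1 = 7.
Moment sums: Σr^2·q = 10608, Σr·q = 1336, Σq = 179.
MᵀM·[c₂, c₁, c₀]ᵀ = Mᵀq becomes [[9316, 1172, 160]; [1172, 160, 26]; [160, 26, 7]]·[c₂, c₁, c₀]ᵀ = [10608, 1336, 179]ᵀ.
Solving the 3×3 system (Gaussian elimination) gives c₂ = 7469/7344, c₁ = 9679/7344, c₀ = -9437/3672.

c₂ = 1.02, c₁ = 1.32, c₀ = -2.57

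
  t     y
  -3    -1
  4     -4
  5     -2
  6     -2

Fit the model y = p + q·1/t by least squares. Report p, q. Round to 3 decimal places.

p = -2.006, q = -3.445

With design matrix X, XᵀX = [[4, 17/60]; [17/60, 869/3600]] and Xᵀy = [-9, -7/5]ᵀ.
Eliminating q: (869/3600)·(row 1) − (17/60)·(row 2) gives (3187/3600)·p = (869/3600)·(-9) − (17/60)·(-7/5) = -2131/1200, so p = -6393/3187.
Then q = ((-7/5) − (17/60)·(-6393/3187))/(869/3600) = -10980/3187.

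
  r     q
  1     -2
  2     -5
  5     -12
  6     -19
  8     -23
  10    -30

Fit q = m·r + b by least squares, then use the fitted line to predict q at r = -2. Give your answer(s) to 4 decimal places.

q̂ = 7.6573

Entries of MᵀM: Σr·r = 230, Σr = 32, Σ1 = 6.
For Mᵀq: Σr·q = -670, Σq = -91.
MᵀM·[m, b]ᵀ = Mᵀq becomes [[230, 32]; [32, 6]]·[m, b]ᵀ = [-670, -91]ᵀ.
Eliminating b: 6·(row 1) − 32·(row 2) gives 356·m = 6·(-670) − 32·(-91) = -1108, so m = -277/89.
Then b = ((-91) − 32·(-277/89))/6 = 255/178.
At r = -2: q̂ = (-277/89)·(-2) + (255/178)·(1) = 1363/178.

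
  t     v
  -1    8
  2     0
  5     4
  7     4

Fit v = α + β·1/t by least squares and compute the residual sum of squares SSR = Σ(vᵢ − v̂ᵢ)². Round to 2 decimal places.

Compute the Gram sums: Σ1 = 4, Σ1/t = -11/70, Σ1/t·1/t = 6421/4900.
For Mᵀv: Σv = 16, Σ1/t·v = -232/35.
So MᵀM·[α, β]ᵀ = Mᵀv: [[4, -11/70]; [-11/70, 6421/4900]]·[α, β]ᵀ = [16, -232/35]ᵀ.
Eliminating β: (6421/4900)·(row 1) − (-11/70)·(row 2) gives (25563/4900)·α = (6421/4900)·16 − (-11/70)·(-232/35) = 24408/1225, so α = 32544/8521.
Then β = ((-232/35) − (-11/70)·(32544/8521))/(6421/4900) = -39200/8521.
Residuals: -3576/8521, -12944/8521, 9380/8521, 7140/8521; SSR = 37472/8521.

SSR = 4.40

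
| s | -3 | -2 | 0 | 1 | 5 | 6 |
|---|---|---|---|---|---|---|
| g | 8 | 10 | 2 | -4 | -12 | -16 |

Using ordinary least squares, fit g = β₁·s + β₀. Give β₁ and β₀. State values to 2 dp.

Normal-equation sums: Σs·s = 75, Σs = 7, Σ1 = 6.
Moment sums: Σs·g = -204, Σg = -12.
XᵀX·[β₁, β₀]ᵀ = Xᵀg becomes [[75, 7]; [7, 6]]·[β₁, β₀]ᵀ = [-204, -12]ᵀ.
Eliminating β₀: 6·(row 1) − 7·(row 2) gives 401·β₁ = 6·(-204) − 7·(-12) = -1140, so β₁ = -1140/401.
Then β₀ = ((-12) − 7·(-1140/401))/6 = 528/401.

β₁ = -2.84, β₀ = 1.32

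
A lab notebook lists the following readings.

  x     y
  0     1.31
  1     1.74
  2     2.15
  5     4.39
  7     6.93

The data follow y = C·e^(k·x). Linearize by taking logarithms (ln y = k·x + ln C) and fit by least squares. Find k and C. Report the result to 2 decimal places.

k = 0.24, C = 1.34

Let Y = ln y. Fitting Y = k·x + ln C by least squares:
Σx = 15.0000, Σ(x)² = 79.0000, Σln y = 5.0046, Σx·ln y = 23.0325.
Equations: 79.0000·k + 15.0000·ln C = 23.0325;  15.0000·k + 5·ln C = 5.0046.
Slope k = (n·Σx·ln y − Σx·Σln y)/(n·Σ(x)² − (Σx)²) = (5·23.0325 − 15.0000·5.0046)/170.0000 = 0.23585; ln C = (Σln y − k·Σx)/n = 0.29337, so C = exp(0.29337) = 1.34094.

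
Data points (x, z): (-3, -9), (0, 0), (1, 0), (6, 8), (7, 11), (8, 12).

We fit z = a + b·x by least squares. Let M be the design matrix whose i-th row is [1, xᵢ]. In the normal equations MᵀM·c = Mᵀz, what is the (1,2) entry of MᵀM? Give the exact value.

19

Row 1 ↔ basis 1, column 2 ↔ basis x, so (MᵀM)_{1,2} = Σᵢ x = (1)·(-3) + (1)·(0) + (1)·(1) + (1)·(6) + (1)·(7) + (1)·(8) = 19.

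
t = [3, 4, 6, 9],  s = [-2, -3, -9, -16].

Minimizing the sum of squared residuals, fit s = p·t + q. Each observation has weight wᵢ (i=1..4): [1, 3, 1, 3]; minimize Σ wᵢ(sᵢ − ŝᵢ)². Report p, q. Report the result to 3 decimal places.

The normal equations are: 336·p + 48·q = -528;  48·p + 8·q = -68.
(Σwᵢ·t·t = 336, Σwᵢ·t = 48, Σwᵢ·1 = 8, Σwᵢ·t·s = -528, Σwᵢ·s = -68.)
Δ = 336·8 − 48² = 384.
p = ((-528)·8 − 48·(-68))/384 = -5/2; q = (336·(-68) − 48·(-528))/384 = 13/2.

p = -2.500, q = 6.500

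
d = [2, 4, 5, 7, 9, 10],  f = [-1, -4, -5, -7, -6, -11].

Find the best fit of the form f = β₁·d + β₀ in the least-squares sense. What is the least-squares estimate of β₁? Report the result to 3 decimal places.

Sums needed: Σd·d = 275, Σd = 37, Σ1 = 6.
Moment sums: Σd·f = -256, Σf = -34.
Eliminating β₀: 6·(row 1) − 37·(row 2) gives 281·β₁ = 6·(-256) − 37·(-34) = -278, so β₁ = -278/281.
Then β₀ = ((-34) − 37·(-278/281))/6 = 122/281.

β₁ = -0.989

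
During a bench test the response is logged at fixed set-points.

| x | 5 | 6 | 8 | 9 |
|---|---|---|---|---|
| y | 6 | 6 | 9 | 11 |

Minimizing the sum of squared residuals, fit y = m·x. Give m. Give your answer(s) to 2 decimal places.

With design matrix A, AᵀA = [[206]] and Aᵀy = [237]ᵀ.
m = 237/206 = 1.15049.

m = 1.15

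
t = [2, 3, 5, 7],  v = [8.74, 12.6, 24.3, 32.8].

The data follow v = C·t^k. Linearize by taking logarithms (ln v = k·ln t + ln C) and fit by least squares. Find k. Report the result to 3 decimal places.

Let Y = ln v. Fitting Y = k·ln t + ln C by least squares:
XᵀX = [[8.0643, 5.3471]; [5.3471, 4]], rhs = [16.2132, 11.3825]ᵀ  (here Σln t = 5.3471, Σ(ln t)² = 8.0643, Σln v = 11.3825, Σln t·ln v = 16.2132).
Slope k = (n·Σln t·ln v − Σln t·Σln v)/(n·Σ(ln t)² − (Σln t)²) = (4·16.2132 − 5.3471·11.3825)/3.6655 = 1.08830; ln C = (Σln v − k·Σln t)/n = 1.39081.

k = 1.088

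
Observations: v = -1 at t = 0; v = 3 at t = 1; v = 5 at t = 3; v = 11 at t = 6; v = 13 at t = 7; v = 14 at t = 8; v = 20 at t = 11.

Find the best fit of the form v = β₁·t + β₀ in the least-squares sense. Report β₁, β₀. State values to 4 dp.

AᵀA·[β₁, β₀]ᵀ = Aᵀv reads: 280·β₁ + 36·β₀ = 507;  36·β₁ + 7·β₀ = 65.
Δ = 280·7 − 36² = 664.
β₁ = (507·7 − 36·65)/664 = 1209/664; β₀ = (280·65 − 36·507)/664 = -13/166.

β₁ = 1.8208, β₀ = -0.0783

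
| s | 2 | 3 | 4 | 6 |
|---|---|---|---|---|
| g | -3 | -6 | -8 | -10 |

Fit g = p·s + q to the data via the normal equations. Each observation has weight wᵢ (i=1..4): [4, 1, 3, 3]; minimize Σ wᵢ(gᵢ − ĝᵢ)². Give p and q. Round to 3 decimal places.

MᵀWM·[p, q]ᵀ = MᵀWg reads: 181·p + 41·q = -318;  41·p + 11·q = -72.
Δ = 181·11 − 41² = 310.
p = ((-318)·11 − 41·(-72))/310 = -273/155; q = (181·(-72) − 41·(-318))/310 = 3/155.

p = -1.761, q = 0.019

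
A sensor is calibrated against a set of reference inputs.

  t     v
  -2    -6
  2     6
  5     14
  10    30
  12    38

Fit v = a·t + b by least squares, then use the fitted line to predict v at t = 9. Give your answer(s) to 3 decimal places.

v̂ = 27.573

Entries of XᵀX: Σt·t = 277, Σt = 27, Σ1 = 5.
And Σt·v = 850, Σv = 82.
Eliminating b: 5·(row 1) − 27·(row 2) gives 656·a = 5·850 − 27·82 = 2036, so a = 509/164.
Then b = (82 − 27·(509/164))/5 = -59/164.
At t = 9: v̂ = (509/164)·(9) + (-59/164)·(1) = 2261/82.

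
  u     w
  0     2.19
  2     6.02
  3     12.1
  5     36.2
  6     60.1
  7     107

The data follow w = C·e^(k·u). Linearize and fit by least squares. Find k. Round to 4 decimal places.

k = 0.5594

With ln wᵢ as the transformed response and uᵢ as the regressor:
Σu = 23.0000, Σ(u)² = 123.0000, Σln w = 17.4301, Σu·ln w = 86.3009.
Normal system: [[123.0000, 23.0000]; [23.0000, 6]]·[k, ln C]ᵀ = [86.3009, 17.4301]ᵀ.
Slope k = (n·Σu·ln w − Σu·Σln w)/(n·Σ(u)² − (Σu)²) = (6·86.3009 − 23.0000·17.4301)/209.0000 = 0.55940; ln C = (Σln w − k·Σu)/n = 0.76067.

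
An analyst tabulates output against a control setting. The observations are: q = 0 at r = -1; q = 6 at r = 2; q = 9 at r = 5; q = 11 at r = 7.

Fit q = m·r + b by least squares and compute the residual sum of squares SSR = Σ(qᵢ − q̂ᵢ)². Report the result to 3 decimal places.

XᵀX·[m, b]ᵀ = Xᵀq reads: 79·m + 13·b = 134;  13·m + 4·b = 26.
Δ = 79·4 − 13² = 147.
m = (134·4 − 13·26)/147 = 66/49; b = (79·26 − 13·134)/147 = 104/49.
Residuals: -38/49, 58/49, 1/7, -27/49; SSR = 114/49.

SSR = 2.327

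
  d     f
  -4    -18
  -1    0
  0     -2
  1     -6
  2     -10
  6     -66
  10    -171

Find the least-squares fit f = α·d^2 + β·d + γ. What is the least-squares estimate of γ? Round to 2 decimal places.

γ = -1.20

The normal system XᵀX·[α, β, γ]ᵀ = Xᵀf is [[11570, 1160, 158]; [1160, 158, 14]; [158, 14, 7]]·[α, β, γ]ᵀ = [-19810, -2060, -273]ᵀ.
Solving the 3×3 system (Gaussian elimination) gives α = -868742/574257, β = -1047745/574257, γ = -230595/191419.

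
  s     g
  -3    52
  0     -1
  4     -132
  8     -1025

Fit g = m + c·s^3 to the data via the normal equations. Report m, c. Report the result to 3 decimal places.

m = -2.275, c = -1.998

Normal-equation sums: Σ1 = 4, Σs^3 = 549, Σs^3·s^3 = 266969.
And Σg = -1106, Σs^3·g = -534652.
Normal equations: [[4, 549]; [549, 266969]]·[m, c]ᵀ = [-1106, -534652]ᵀ.
Determinant 4·266969 − 549² = 766475.
m = ((-1106)·266969 − 549·(-534652))/766475 = -1743766/766475; c = (4·(-534652) − 549·(-1106))/766475 = -1531414/766475.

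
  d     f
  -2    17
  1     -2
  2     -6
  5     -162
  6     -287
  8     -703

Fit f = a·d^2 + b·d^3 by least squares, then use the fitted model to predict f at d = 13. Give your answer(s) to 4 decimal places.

f̂ = -3132.5713

The normal system XᵀX·[a, b]ᵀ = Xᵀf is [[6050, 43670]; [43670, 324554]]·[a, b]ᵀ = [-59332, -442364]ᵀ.
Determinant 6050·324554 − 43670² = 56482800.
a = ((-59332)·324554 − 43670·(-442364))/56482800 = 3849872/3530175; b = (6050·(-442364) − 43670·(-59332))/56482800 = -96902/64185.
At d = 13: f̂ = (3849872/3530175)·(169) + (-96902/64185)·(2197) = -3686174934/1176725.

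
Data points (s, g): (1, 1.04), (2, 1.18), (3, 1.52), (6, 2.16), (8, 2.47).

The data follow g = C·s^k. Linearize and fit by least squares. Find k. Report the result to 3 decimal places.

Let Y = ln g. Fitting Y = k·ln s + ln C by least squares:
AᵀA = [[9.2219, 5.6630]; [5.6630, 5]], rhs = [3.8348, 2.2978]ᵀ  (here Σln s = 5.6630, Σ(ln s)² = 9.2219, Σln g = 2.2978, Σln s·ln g = 3.8348).
Δ = 9.2219·5 − (5.6630)² = 14.0403; k = (3.8348·5 − 5.6630·2.2978)/14.0403 = 0.43888, ln C = (9.2219·2.2978 − 5.6630·3.8348)/14.0403 = -0.03752.

k = 0.439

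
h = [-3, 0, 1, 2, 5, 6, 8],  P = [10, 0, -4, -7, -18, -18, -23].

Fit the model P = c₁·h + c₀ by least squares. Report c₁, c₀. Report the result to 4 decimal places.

Compute the Gram sums: Σh·h = 139, Σh = 19, Σ1 = 7.
For AᵀP: Σh·P = -430, ΣP = -60.
So AᵀA·[c₁, c₀]ᵀ = AᵀP: [[139, 19]; [19, 7]]·[c₁, c₀]ᵀ = [-430, -60]ᵀ.
det = 139·7 − 19² = 612.
c₁ = ((-430)·7 − 19·(-60))/612 = -55/18; c₀ = (139·(-60) − 19·(-430))/612 = -5/18.

c₁ = -3.0556, c₀ = -0.2778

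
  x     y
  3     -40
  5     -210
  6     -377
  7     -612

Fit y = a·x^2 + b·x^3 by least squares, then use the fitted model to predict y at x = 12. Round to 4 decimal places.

The normal system AᵀA·[a, b]ᵀ = Aᵀy is [[4403, 27951]; [27951, 180659]]·[a, b]ᵀ = [-49170, -318678]ᵀ.
Eliminating b: 180659·(row 1) − 27951·(row 2) gives 14183176·a = 180659·(-49170) − 27951·(-318678) = 24365748, so a = 6091437/3545794.
Then b = ((-318678) − 27951·(6091437/3545794))/180659 = -1028163/506542.
At x = 12: ŷ = (6091437/3545794)·(144) + (-1028163/506542)·(1728) = -5779746360/1772897.

ŷ = -3260.0576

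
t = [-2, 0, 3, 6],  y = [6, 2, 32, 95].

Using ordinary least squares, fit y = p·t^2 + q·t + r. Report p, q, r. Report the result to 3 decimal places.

p = 2.045, q = 3.061, r = 3.339

Normal-equation sums: Σt^2·t^2 = 1393, Σt^2·t = 235, Σt^2 = 49, Σt·t = 49, Σt = 7, Σ1 = 4.
For Aᵀy: Σt^2·y = 3732, Σt·y = 654, Σy = 135.
Solving the 3×3 system (Gaussian elimination) gives p = 1039/508, q = 1555/508, r = 424/127.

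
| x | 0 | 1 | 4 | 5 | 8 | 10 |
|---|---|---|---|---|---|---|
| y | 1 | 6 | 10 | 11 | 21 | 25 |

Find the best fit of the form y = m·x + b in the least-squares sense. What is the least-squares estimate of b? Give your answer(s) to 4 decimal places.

b = 1.5752

From the data, Σx·x = 206, Σx = 28, Σ1 = 6.
Right-hand side: Σx·y = 519, Σy = 74.
MᵀM·[m, b]ᵀ = Mᵀy becomes [[206, 28]; [28, 6]]·[m, b]ᵀ = [519, 74]ᵀ.
Δ = 206·6 − 28² = 452.
m = (519·6 − 28·74)/452 = 521/226; b = (206·74 − 28·519)/452 = 178/113.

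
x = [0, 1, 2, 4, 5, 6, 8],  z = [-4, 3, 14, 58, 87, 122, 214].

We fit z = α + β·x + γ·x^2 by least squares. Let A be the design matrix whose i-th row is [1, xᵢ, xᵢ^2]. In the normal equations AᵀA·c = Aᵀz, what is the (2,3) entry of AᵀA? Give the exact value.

926

Row 2 ↔ basis x, column 3 ↔ basis x^2, so (AᵀA)_{2,3} = Σᵢ (x)·(x^2) = (0)·(0) + (1)·(1) + (2)·(4) + (4)·(16) + (5)·(25) + (6)·(36) + (8)·(64) = 926.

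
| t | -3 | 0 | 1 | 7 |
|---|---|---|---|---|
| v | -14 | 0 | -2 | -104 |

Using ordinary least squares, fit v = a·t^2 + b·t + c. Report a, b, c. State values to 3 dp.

a = -1.982, b = -1.061, c = 0.556

From the data, Σt^2·t^2 = 2483, Σt^2·t = 317, Σt^2 = 59, Σt·t = 59, Σt = 5, Σ1 = 4.
Moment sums: Σt^2·v = -5224, Σt·v = -688, Σv = -120.
Inverting the 3×3 Gram matrix, [a, b, c]ᵀ = [-8555/4317, -4579/4317, 800/1439]ᵀ.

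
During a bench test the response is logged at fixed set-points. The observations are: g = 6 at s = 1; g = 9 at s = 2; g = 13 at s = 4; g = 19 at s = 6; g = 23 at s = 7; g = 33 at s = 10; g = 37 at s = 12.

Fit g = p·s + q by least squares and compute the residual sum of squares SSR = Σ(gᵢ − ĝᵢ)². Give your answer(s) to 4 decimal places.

Forming XᵀX = [[350, 42]; [42, 7]] and Xᵀg = [1125, 140]ᵀ gives XᵀX·[p, q]ᵀ = Xᵀg.
Δ = 350·7 − 42² = 686.
p = (1125·7 − 42·140)/686 = 285/98; q = (350·140 − 42·1125)/686 = 125/49.
Residuals: 53/98, 31/49, -58/49, -1, 9/98, 67/49, -22/49; SSR = 507/98.

SSR = 5.1735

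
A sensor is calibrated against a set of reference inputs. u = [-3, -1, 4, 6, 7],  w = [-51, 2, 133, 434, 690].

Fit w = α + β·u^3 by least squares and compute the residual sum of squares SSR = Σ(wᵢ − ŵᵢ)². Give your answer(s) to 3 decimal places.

SSR = 5.092

Sums needed: Σ1 = 5, Σu^3 = 595, Σu^3·u^3 = 169131.
Moment sums: Σw = 1208, Σu^3·w = 340301.
AᵀA·[α, β]ᵀ = Aᵀw becomes [[5, 595]; [595, 169131]]·[α, β]ᵀ = [1208, 340301]ᵀ.
Eliminating β: 169131·(row 1) − 595·(row 2) gives 491630·α = 169131·1208 − 595·340301 = 1831153, so α = 1831153/491630.
Then β = (340301 − 595·(1831153/491630))/169131 = 196549/98326.
Residuals: -185084/245815, 67426/245815, 659957/491630, -736653/491630, 156006/245815; SSR = 2503431/491630.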